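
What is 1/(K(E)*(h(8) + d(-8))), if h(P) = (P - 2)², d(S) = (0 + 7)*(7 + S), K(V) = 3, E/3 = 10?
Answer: 1/87 ≈ 0.011494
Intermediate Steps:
E = 30 (E = 3*10 = 30)
d(S) = 49 + 7*S (d(S) = 7*(7 + S) = 49 + 7*S)
h(P) = (-2 + P)²
1/(K(E)*(h(8) + d(-8))) = 1/(3*((-2 + 8)² + (49 + 7*(-8)))) = 1/(3*(6² + (49 - 56))) = 1/(3*(36 - 7)) = 1/(3*29) = 1/87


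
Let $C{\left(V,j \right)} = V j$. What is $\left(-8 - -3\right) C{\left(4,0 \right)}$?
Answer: $0$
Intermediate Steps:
$\left(-8 - -3\right) C{\left(4,0 \right)} = \left(-8 - -3\right) 4 \cdot 0 = \left(-8 + 3\right) 0 = \left(-5\right) 0 = 0$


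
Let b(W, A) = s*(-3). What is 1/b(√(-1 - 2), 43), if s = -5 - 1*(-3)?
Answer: ⅙ ≈ 0.16667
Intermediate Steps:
s = -2 (s = -5 + 3 = -2)
b(W, A) = 6 (b(W, A) = -2*(-3) = 6)
1/b(√(-1 - 2), 43) = 1/6 = ⅙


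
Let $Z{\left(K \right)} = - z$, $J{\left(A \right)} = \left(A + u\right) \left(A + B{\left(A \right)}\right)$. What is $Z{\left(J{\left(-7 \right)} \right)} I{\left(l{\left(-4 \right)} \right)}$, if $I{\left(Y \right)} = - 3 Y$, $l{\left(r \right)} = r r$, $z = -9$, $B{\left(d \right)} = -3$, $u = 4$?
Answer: $-432$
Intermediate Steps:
$J{\left(A \right)} = \left(-3 + A\right) \left(4 + A\right)$ ($J{\left(A \right)} = \left(A + 4\right) \left(A - 3\right) = \left(4 + A\right) \left(-3 + A\right) = \left(-3 + A\right) \left(4 + A\right)$)
$l{\left(r \right)} = r^{2}$
$Z{\left(K \right)} = 9$ ($Z{\left(K \right)} = \left(-1\right) \left(-9\right) = 9$)
$Z{\left(J{\left(-7 \right)} \right)} I{\left(l{\left(-4 \right)} \right)} = 9 \left(- 3 \left(-4\right)^{2}\right) = 9 \left(\left(-3\right) 16\right) = 9 \left(-48\right) = -432$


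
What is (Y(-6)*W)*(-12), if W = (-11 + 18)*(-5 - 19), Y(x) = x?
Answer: -12096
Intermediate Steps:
W = -168 (W = 7*(-24) = -168)
(Y(-6)*W)*(-12) = -6*(-168)*(-12) = 1008*(-12) = -12096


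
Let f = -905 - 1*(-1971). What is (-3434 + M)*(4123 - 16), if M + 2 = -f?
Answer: -18489714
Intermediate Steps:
f = 1066 (f = -905 + 1971 = 1066)
M = -1068 (M = -2 - 1*1066 = -2 - 1066 = -1068)
(-3434 + M)*(4123 - 16) = (-3434 - 1068)*(4123 - 16) = -4502*4107 = -18489714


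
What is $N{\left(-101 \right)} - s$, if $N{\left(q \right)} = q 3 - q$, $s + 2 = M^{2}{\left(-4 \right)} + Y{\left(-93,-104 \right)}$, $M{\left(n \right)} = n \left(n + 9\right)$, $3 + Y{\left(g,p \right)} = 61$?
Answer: $-658$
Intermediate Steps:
$Y{\left(g,p \right)} = 58$ ($Y{\left(g,p \right)} = -3 + 61 = 58$)
$M{\left(n \right)} = n \left(9 + n\right)$
$s = 456$ ($s = -2 + \left(\left(- 4 \left(9 - 4\right)\right)^{2} + 58\right) = -2 + \left(\left(\left(-4\right) 5\right)^{2} + 58\right) = -2 + \left(\left(-20\right)^{2} + 58\right) = -2 + \left(400 + 58\right) = -2 + 458 = 456$)
$N{\left(q \right)} = 2 q$ ($N{\left(q \right)} = 3 q - q = 2 q$)
$N{\left(-101 \right)} - s = 2 \left(-101\right) - 456 = -202 - 456 = -658$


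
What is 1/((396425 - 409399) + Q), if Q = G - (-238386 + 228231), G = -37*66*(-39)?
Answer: 1/92419 ≈ 1.0820e-5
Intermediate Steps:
G = 95238 (G = -2442*(-39) = 95238)
Q = 105393 (Q = 95238 - (-238386 + 228231) = 95238 - 1*(-10155) = 95238 + 10155 = 105393)
1/((396425 - 409399) + Q) = 1/((396425 - 409399) + 105393) = 1/(-12974 + 105393) = 1/92419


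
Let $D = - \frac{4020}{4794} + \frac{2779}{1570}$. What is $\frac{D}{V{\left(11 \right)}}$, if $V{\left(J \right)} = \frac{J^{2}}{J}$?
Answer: $\frac{1168521}{13798730} \approx 0.084683$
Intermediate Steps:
$D = \frac{1168521}{1254430}$ ($D = \left(-4020\right) \frac{1}{4794} + 2779 \cdot \frac{1}{1570} = - \frac{670}{799} + \frac{2779}{1570} = \frac{1168521}{1254430} \approx 0.93152$)
$V{\left(J \right)} = J$
$\frac{D}{V{\left(11 \right)}} = \frac{1168521}{1254430 \cdot 11} = \frac{1168521}{1254430} \cdot \frac{1}{11} = \frac{1168521}{13798730}$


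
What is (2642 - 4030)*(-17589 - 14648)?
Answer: 44744956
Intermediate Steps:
(2642 - 4030)*(-17589 - 14648) = -1388*(-32237) = 44744956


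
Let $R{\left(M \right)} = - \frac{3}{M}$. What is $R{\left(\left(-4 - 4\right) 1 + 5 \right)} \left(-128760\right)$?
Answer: $-128760$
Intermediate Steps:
$R{\left(\left(-4 - 4\right) 1 + 5 \right)} \left(-128760\right) = - \frac{3}{\left(-4 - 4\right) 1 + 5} \left(-128760\right) = - \frac{3}{\left(-8\right) 1 + 5} \left(-128760\right) = - \frac{3}{-8 + 5} \left(-128760\right) = - \frac{3}{-3} \left(-128760\right) = \left(-3\right) \left(- \frac{1}{3}\right) \left(-128760\right) = 1 \left(-128760\right) = -128760$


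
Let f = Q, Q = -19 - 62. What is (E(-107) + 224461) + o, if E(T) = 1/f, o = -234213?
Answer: -789913/81 ≈ -9752.0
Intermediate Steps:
Q = -81
f = -81
E(T) = -1/81 (E(T) = 1/(-81) = -1/81)
(E(-107) + 224461) + o = (-1/81 + 224461) - 234213 = 18181340/81 - 234213 = -789913/81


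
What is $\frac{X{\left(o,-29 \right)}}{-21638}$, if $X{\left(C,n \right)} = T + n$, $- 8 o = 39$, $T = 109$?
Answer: $- \frac{40}{10819} \approx -0.0036972$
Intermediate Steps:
$o = - \frac{39}{8}$ ($o = \left(- \frac{1}{8}\right) 39 = - \frac{39}{8} \approx -4.875$)
$X{\left(C,n \right)} = 109 + n$
$\frac{X{\left(o,-29 \right)}}{-21638} = \frac{109 - 29}{-21638} = 80 \left(- \frac{1}{21638}\right) = - \frac{40}{10819}$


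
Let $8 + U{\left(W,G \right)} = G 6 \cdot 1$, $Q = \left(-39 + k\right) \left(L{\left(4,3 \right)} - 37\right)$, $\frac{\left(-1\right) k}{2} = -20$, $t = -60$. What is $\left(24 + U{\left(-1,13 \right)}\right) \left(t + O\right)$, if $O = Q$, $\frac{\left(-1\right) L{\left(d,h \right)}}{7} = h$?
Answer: $-11092$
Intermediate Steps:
$k = 40$ ($k = \left(-2\right) \left(-20\right) = 40$)
$L{\left(d,h \right)} = - 7 h$
$Q = -58$ ($Q = \left(-39 + 40\right) \left(\left(-7\right) 3 - 37\right) = 1 \left(-21 - 37\right) = 1 \left(-58\right) = -58$)
$O = -58$
$U{\left(W,G \right)} = -8 + 6 G$ ($U{\left(W,G \right)} = -8 + G 6 \cdot 1 = -8 + 6 G 1 = -8 + 6 G$)
$\left(24 + U{\left(-1,13 \right)}\right) \left(t + O\right) = \left(24 + \left(-8 + 6 \cdot 13\right)\right) \left(-60 - 58\right) = \left(24 + \left(-8 + 78\right)\right) \left(-118\right) = \left(24 + 70\right) \left(-118\right) = 94 \left(-118\right) = -11092$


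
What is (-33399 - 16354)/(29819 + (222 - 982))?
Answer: -49753/29059 ≈ -1.7121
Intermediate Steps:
(-33399 - 16354)/(29819 + (222 - 982)) = -49753/(29819 - 760) = -49753/29059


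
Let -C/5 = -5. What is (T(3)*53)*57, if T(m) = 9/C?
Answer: 27189/25 ≈ 1087.6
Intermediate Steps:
C = 25 (C = -5*(-5) = 25)
T(m) = 9/25
(T(3)*53)*57 = ((9/25)*53)*57 = (477/25)*57 = 27189/25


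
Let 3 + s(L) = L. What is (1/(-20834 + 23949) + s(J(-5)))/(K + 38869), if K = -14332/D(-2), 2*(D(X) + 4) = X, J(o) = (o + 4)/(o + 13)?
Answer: -77867/1040046168 ≈ -7.4869e-5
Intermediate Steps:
J(o) = (4 + o)/(13 + o)
s(L) = -3 + L
D(X) = -4 + X/2
K = 14332/5 (K = -14332/(-4 + (1/2)*(-2)) = -14332/(-4 - 1) = -14332/(-5) = -14332*(-1/5) = 14332/5 ≈ 2866.4)
(1/(-20834 + 23949) + s(J(-5)))/(K + 38869) = (1/(-20834 + 23949) + (-3 + (4 - 5)/(13 - 5)))/(14332/5 + 38869) = (1/3115 + (-3 - 1/8))/(208677/5) = (1/3115 + (-3 + (1/8)*(-1)))*(5/208677) = (1/3115 + (-3 - 1/8))*(5/208677) = (1/3115 - 25/8)*(5/208677) = -77867/24920*5/208677 = -77867/1040046168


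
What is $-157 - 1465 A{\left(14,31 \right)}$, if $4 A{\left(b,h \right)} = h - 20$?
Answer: $- \frac{16743}{4} \approx -4185.8$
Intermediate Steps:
$A{\left(b,h \right)} = -5 + \frac{h}{4}$ ($A{\left(b,h \right)} = \frac{h - 20}{4} = \frac{-20 + h}{4} = -5 + \frac{h}{4}$)
$-157 - 1465 A{\left(14,31 \right)} = -157 - 1465 \left(-5 + \frac{1}{4} \cdot 31\right) = -157 - 1465 \left(-5 + \frac{31}{4}\right) = -157 - \frac{16115}{4} = - \frac{16743}{4}$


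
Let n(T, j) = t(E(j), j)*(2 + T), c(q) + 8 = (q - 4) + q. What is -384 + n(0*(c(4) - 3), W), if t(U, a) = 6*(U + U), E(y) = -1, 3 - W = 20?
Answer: -408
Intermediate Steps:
W = -17 (W = 3 - 1*20 = 3 - 20 = -17)
t(U, a) = 12*U (t(U, a) = 6*(2*U) = 12*U)
c(q) = -12 + 2*q (c(q) = -8 + ((q - 4) + q) = -8 + ((-4 + q) + q) = -8 + (-4 + 2*q) = -12 + 2*q)
n(T, j) = -24 - 12*T (n(T, j) = (12*(-1))*(2 + T) = -12*(2 + T) = -24 - 12*T)
-384 + n(0*(c(4) - 3), W) = -384 + (-24 - 0*((-12 + 2*4) - 3)) = -384 + (-24 - 0*((-12 + 8) - 3)) = -384 + (-24 - 0*(-4 - 3)) = -384 + (-24 - 0*(-7)) = -384 + (-24 - 12*0) = -384 + (-24 + 0) = -384 - 24 = -408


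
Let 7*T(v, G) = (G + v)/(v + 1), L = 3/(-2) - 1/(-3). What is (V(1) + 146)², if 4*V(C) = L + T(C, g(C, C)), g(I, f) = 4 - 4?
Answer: 149842081/7056 ≈ 21236.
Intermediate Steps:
L = -7/6 (L = 3*(-½) - 1*(-⅓) = -3/2 + ⅓ = -7/6 ≈ -1.1667)
g(I, f) = 0
T(v, G) = (G + v)/(7*(1 + v)) (T(v, G) = ((G + v)/(v + 1))/7 = ((G + v)/(1 + v))/7 = (G + v)/(7*(1 + v)))
V(C) = -7/24 + C/(28*(1 + C)) (V(C) = (-7/6 + (0 + C)/(7*(1 + C)))/4 = (-7/6 + C/(7*(1 + C)))/4 = -7/24 + C/(28*(1 + C)))
(V(1) + 146)² = ((-49 - 43*1)/(168*(1 + 1)) + 146)² = ((1/168)*(-49 - 43)/2 + 146)² = ((1/168)*(½)*(-92) + 146)² = (-23/84 + 146)² = (12241/84)² = 149842081/7056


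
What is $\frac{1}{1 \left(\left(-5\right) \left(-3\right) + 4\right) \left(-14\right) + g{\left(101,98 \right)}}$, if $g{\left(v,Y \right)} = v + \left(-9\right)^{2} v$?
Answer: $\frac{1}{8016} \approx 0.00012475$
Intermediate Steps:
$g{\left(v,Y \right)} = 82 v$ ($g{\left(v,Y \right)} = v + 81 v = 82 v$)
$\frac{1}{1 \left(\left(-5\right) \left(-3\right) + 4\right) \left(-14\right) + g{\left(101,98 \right)}} = \frac{1}{1 \left(\left(-5\right) \left(-3\right) + 4\right) \left(-14\right) + 82 \cdot 101} = \frac{1}{1 \left(15 + 4\right) \left(-14\right) + 8282} = \frac{1}{1 \cdot 19 \left(-14\right) + 8282} = \frac{1}{19 \left(-14\right) + 8282} = \frac{1}{-266 + 8282} = \frac{1}{8016}$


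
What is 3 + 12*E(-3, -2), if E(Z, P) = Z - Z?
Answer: 3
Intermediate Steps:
E(Z, P) = 0
3 + 12*E(-3, -2) = 3 + 12*0 = 3 + 0 = 3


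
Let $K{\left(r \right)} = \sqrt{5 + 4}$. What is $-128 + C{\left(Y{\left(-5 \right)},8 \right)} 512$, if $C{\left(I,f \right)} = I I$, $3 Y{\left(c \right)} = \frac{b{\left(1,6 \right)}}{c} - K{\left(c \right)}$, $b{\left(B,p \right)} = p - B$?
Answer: $\frac{7040}{9} \approx 782.22$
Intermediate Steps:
$K{\left(r \right)} = 3$ ($K{\left(r \right)} = \sqrt{9} = 3$)
$Y{\left(c \right)} = -1 + \frac{5}{3 c}$ ($Y{\left(c \right)} = \frac{\frac{6 - 1}{c} - 3}{3} = \frac{\frac{5}{c} - 3}{3} = \frac{-3 + \frac{5}{c}}{3} = -1 + \frac{5}{3 c}$)
$C{\left(I,f \right)} = I^{2}$
$-128 + C{\left(Y{\left(-5 \right)},8 \right)} 512 = -128 + \left(\frac{\frac{5}{3} - -5}{-5}\right)^{2} \cdot 512 = -128 + \left(- \frac{\frac{5}{3} + 5}{5}\right)^{2} \cdot 512 = -128 + \left(\left(- \frac{1}{5}\right) \frac{20}{3}\right)^{2} \cdot 512 = -128 + \left(- \frac{4}{3}\right)^{2} \cdot 512 = -128 + \frac{16}{9} \cdot 512 = -128 + \frac{8192}{9} = \frac{7040}{9}$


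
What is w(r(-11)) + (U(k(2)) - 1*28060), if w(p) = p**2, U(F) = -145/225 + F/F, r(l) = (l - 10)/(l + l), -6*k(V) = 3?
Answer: -611119211/21780 ≈ -28059.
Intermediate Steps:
k(V) = -1/2 (k(V) = -1/6*3 = -1/2)
r(l) = (-10 + l)/(2*l) (r(l) = (-10 + l)/((2*l)) = (-10 + l)*(1/(2*l)) = (-10 + l)/(2*l))
U(F) = 16/45 (U(F) = -145*1/225 + 1 = -29/45 + 1 = 16/45)
w(r(-11)) + (U(k(2)) - 1*28060) = ((1/2)*(-10 - 11)/(-11))**2 + (16/45 - 1*28060) = ((1/2)*(-1/11)*(-21))**2 + (16/45 - 28060) = (21/22)**2 - 1262684/45 = 441/484 - 1262684/45 = -611119211/21780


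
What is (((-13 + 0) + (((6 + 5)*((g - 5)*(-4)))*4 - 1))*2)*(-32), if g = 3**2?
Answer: 45952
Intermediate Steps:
g = 9
(((-13 + 0) + (((6 + 5)*((g - 5)*(-4)))*4 - 1))*2)*(-32) = (((-13 + 0) + (((6 + 5)*((9 - 5)*(-4)))*4 - 1))*2)*(-32) = ((-13 + ((11*(4*(-4)))*4 - 1))*2)*(-32) = ((-13 + ((11*(-16))*4 - 1))*2)*(-32) = ((-13 + (-176*4 - 1))*2)*(-32) = ((-13 + (-704 - 1))*2)*(-32) = ((-13 - 705)*2)*(-32) = -718*2*(-32) = -1436*(-32) = 45952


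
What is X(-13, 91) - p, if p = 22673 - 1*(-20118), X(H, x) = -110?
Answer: -42901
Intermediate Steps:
p = 42791 (p = 22673 + 20118 = 42791)
X(-13, 91) - p = -110 - 1*42791 = -110 - 42791 = -42901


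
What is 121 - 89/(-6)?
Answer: 815/6 ≈ 135.83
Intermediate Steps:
121 - 89/(-6) = 121 - 89*(-⅙) = 121 + 89/6 = 815/6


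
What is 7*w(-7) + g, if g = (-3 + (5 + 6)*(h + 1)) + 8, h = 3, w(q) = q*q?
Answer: 392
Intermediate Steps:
w(q) = q²
g = 49 (g = (-3 + (5 + 6)*(3 + 1)) + 8 = (-3 + 11*4) + 8 = (-3 + 44) + 8 = 41 + 8 = 49)
7*w(-7) + g = 7*(-7)² + 49 = 7*49 + 49 = 343 + 49 = 392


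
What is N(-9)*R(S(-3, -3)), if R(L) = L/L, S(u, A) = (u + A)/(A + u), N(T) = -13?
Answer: -13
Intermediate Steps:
S(u, A) = 1 (S(u, A) = (A + u)/(A + u) = 1)
R(L) = 1
N(-9)*R(S(-3, -3)) = -13*1 = -13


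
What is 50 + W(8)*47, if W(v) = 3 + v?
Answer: 567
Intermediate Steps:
50 + W(8)*47 = 50 + (3 + 8)*47 = 50 + 11*47 = 50 + 517 = 567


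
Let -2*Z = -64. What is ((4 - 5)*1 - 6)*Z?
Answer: -224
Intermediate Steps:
Z = 32 (Z = -1/2*(-64) = 32)
((4 - 5)*1 - 6)*Z = ((4 - 5)*1 - 6)*32 = (-1*1 - 6)*32 = (-1 - 6)*32 = -7*32 = -224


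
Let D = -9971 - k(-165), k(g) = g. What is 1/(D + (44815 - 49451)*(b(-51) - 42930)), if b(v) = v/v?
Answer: 1/199009038 ≈ 5.0249e-9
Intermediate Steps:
b(v) = 1
D = -9806 (D = -9971 - 1*(-165) = -9971 + 165 = -9806)
1/(D + (44815 - 49451)*(b(-51) - 42930)) = 1/(-9806 + (44815 - 49451)*(1 - 42930)) = 1/(-9806 - 4636*(-42929)) = 1/(-9806 + 199018844) = 1/199009038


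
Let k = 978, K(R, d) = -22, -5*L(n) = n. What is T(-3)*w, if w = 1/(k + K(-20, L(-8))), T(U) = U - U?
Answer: 0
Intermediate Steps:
L(n) = -n/5
T(U) = 0
w = 1/956 (w = 1/(978 - 22) = 1/956 ≈ 0.0010460)
T(-3)*w = 0*(1/956) = 0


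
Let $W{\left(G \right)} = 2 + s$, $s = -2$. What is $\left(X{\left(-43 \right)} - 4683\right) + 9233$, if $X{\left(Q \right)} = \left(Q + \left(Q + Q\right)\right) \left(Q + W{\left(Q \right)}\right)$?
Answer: $10097$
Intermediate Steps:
$W{\left(G \right)} = 0$ ($W{\left(G \right)} = 2 - 2 = 0$)
$X{\left(Q \right)} = 3 Q^{2}$ ($X{\left(Q \right)} = \left(Q + \left(Q + Q\right)\right) \left(Q + 0\right) = \left(Q + 2 Q\right) Q = 3 Q Q = 3 Q^{2}$)
$\left(X{\left(-43 \right)} - 4683\right) + 9233 = \left(3 \left(-43\right)^{2} - 4683\right) + 9233 = \left(3 \cdot 1849 - 4683\right) + 9233 = \left(5547 - 4683\right) + 9233 = 864 + 9233 = 10097$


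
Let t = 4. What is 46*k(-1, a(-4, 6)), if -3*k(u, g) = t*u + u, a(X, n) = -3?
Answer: 230/3 ≈ 76.667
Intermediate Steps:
k(u, g) = -5*u/3 (k(u, g) = -(4*u + u)/3 = -5*u/3)
46*k(-1, a(-4, 6)) = 46*(-5/3*(-1)) = 46*(5/3) = 230/3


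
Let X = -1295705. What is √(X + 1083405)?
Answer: 10*I*√2123 ≈ 460.76*I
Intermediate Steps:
√(X + 1083405) = √(-1295705 + 1083405) = √(-212300) = 10*I*√2123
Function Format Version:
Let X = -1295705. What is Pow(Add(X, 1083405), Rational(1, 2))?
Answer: Mul(10, I, Pow(2123, Rational(1, 2))) ≈ Mul(460.76, I)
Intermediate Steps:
Pow(Add(X, 1083405), Rational(1, 2)) = Pow(Add(-1295705, 1083405), Rational(1, 2)) = Pow(-212300, Rational(1, 2)) = Mul(10, I, Pow(2123, Rational(1, 2)))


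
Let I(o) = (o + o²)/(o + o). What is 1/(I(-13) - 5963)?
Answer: -1/5969 ≈ -0.00016753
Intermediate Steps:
I(o) = (o + o²)/(2*o) (I(o) = (o + o²)/((2*o)) = (o + o²)*(1/(2*o)) = (o + o²)/(2*o))
1/(I(-13) - 5963) = 1/((½ + (½)*(-13)) - 5963) = 1/((½ - 13/2) - 5963) = 1/(-6 - 5963) = 1/(-5969) = -1/5969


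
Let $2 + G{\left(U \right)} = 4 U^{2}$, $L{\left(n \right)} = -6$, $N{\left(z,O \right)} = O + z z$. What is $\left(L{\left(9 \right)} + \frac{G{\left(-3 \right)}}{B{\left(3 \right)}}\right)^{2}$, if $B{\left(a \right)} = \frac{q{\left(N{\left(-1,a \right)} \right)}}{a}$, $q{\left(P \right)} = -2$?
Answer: $3249$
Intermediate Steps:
$N{\left(z,O \right)} = O + z^{2}$
$G{\left(U \right)} = -2 + 4 U^{2}$
$B{\left(a \right)} = - \frac{2}{a}$
$\left(L{\left(9 \right)} + \frac{G{\left(-3 \right)}}{B{\left(3 \right)}}\right)^{2} = \left(-6 + \frac{-2 + 4 \left(-3\right)^{2}}{\left(-2\right) \frac{1}{3}}\right)^{2} = \left(-6 + \frac{-2 + 4 \cdot 9}{\left(-2\right) \frac{1}{3}}\right)^{2} = \left(-6 + \frac{-2 + 36}{- \frac{2}{3}}\right)^{2} = \left(-6 + 34 \left(- \frac{3}{2}\right)\right)^{2} = \left(-6 - 51\right)^{2} = \left(-57\right)^{2} = 3249$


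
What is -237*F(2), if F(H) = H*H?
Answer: -948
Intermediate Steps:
F(H) = H²
-237*F(2) = -237*2² = -237*4 = -948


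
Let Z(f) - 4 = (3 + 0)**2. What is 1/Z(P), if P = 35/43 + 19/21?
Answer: 1/13 ≈ 0.076923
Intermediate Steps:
P = 1552/903 (P = 35*(1/43) + 19*(1/21) = 35/43 + 19/21 = 1552/903 ≈ 1.7187)
Z(f) = 13 (Z(f) = 4 + (3 + 0)**2 = 4 + 3**2 = 4 + 9 = 13)
1/Z(P) = 1/13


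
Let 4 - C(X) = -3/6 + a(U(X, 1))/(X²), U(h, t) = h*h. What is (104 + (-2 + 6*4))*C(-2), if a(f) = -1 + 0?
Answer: 1197/2 ≈ 598.50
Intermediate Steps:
U(h, t) = h²
a(f) = -1
C(X) = 9/2 + X⁻² (C(X) = 4 - (-3/6 - 1/(X²)) = 4 - (-3*⅙ - 1/X²) = 4 - (-½ - 1/X²) = 4 + (½ + X⁻²) = 9/2 + X⁻²)
(104 + (-2 + 6*4))*C(-2) = (104 + (-2 + 6*4))*(9/2 + (-2)⁻²) = (104 + (-2 + 24))*(9/2 + ¼) = (104 + 22)*(19/4) = 126*(19/4) = 1197/2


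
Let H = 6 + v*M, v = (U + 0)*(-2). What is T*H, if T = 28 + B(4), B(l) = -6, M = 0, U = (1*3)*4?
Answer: 132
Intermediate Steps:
U = 12 (U = 3*4 = 12)
v = -24 (v = (12 + 0)*(-2) = 12*(-2) = -24)
T = 22 (T = 28 - 6 = 22)
H = 6 (H = 6 - 24*0 = 6 + 0 = 6)
T*H = 22*6 = 132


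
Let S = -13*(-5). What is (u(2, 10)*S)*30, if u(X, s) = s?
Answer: 19500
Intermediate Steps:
S = 65
(u(2, 10)*S)*30 = (10*65)*30 = 650*30 = 19500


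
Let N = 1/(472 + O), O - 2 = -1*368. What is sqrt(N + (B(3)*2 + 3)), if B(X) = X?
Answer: sqrt(101230)/106 ≈ 3.0016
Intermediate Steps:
O = -366 (O = 2 - 1*368 = 2 - 368 = -366)
N = 1/106 (N = 1/(472 - 366) = 1/106 ≈ 0.0094340)
sqrt(N + (B(3)*2 + 3)) = sqrt(1/106 + (3*2 + 3)) = sqrt(1/106 + (6 + 3)) = sqrt(1/106 + 9) = sqrt(955/106) = sqrt(101230)/106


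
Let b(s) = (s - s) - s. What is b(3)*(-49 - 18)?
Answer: 201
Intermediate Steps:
b(s) = -s (b(s) = 0 - s = -s)
b(3)*(-49 - 18) = (-1*3)*(-49 - 18) = -3*(-67) = 201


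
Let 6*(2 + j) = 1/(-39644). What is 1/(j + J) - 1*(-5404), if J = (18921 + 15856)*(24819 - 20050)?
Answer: 213188361003004076/39450103812503 ≈ 5404.0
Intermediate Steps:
J = 165851513 (J = 34777*4769 = 165851513)
j = -475729/237864 (j = -2 + (1/6)/(-39644) = -2 + (1/6)*(-1/39644) = -2 - 1/237864 = -475729/237864 ≈ -2.0000)
1/(j + J) - 1*(-5404) = 1/(-475729/237864 + 165851513) - 1*(-5404) = 1/(39450103812503/237864) + 5404 = 237864/39450103812503 + 5404 = 213188361003004076/39450103812503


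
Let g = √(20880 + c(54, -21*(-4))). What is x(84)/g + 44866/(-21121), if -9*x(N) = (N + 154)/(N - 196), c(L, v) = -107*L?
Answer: -44866/21121 + 17*√1678/362448 ≈ -2.1223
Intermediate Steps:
x(N) = -(154 + N)/(9*(-196 + N)) (x(N) = -(N + 154)/(9*(N - 196)) = -(154 + N)/(9*(-196 + N)))
g = 3*√1678 (g = √(20880 - 107*54) = √(20880 - 5778) = √15102 = 3*√1678 ≈ 122.89)
x(84)/g + 44866/(-21121) = ((-154 - 1*84)/(9*(-196 + 84)))/((3*√1678)) + 44866/(-21121) = ((⅑)*(-154 - 84)/(-112))*(√1678/5034) + 44866*(-1/21121) = ((⅑)*(-1/112)*(-238))*(√1678/5034) - 44866/21121 = 17*(√1678/5034)/72 - 44866/21121 = 17*√1678/362448 - 44866/21121 = -44866/21121 + 17*√1678/362448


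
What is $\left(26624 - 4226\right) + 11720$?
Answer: $34118$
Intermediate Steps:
$\left(26624 - 4226\right) + 11720 = 22398 + 11720 = 34118$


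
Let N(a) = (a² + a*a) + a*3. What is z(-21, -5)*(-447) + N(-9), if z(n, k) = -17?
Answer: 7734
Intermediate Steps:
N(a) = 2*a² + 3*a (N(a) = (a² + a²) + 3*a = 2*a² + 3*a)
z(-21, -5)*(-447) + N(-9) = -17*(-447) - 9*(3 + 2*(-9)) = 7599 - 9*(3 - 18) = 7599 - 9*(-15) = 7599 + 135 = 7734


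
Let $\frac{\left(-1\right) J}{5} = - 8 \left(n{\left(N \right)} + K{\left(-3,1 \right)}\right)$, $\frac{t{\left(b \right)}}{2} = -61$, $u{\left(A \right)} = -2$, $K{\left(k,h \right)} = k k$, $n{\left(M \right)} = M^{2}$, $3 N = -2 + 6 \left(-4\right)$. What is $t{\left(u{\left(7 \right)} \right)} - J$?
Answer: $- \frac{31378}{9} \approx -3486.4$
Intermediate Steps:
$N = - \frac{26}{3}$ ($N = \frac{-2 + 6 \left(-4\right)}{3} = \frac{-2 - 24}{3} = \frac{1}{3} \left(-26\right) = - \frac{26}{3} \approx -8.6667$)
$K{\left(k,h \right)} = k^{2}$
$t{\left(b \right)} = -122$ ($t{\left(b \right)} = 2 \left(-61\right) = -122$)
$J = \frac{30280}{9}$ ($J = - 5 \left(- 8 \left(\left(- \frac{26}{3}\right)^{2} + \left(-3\right)^{2}\right)\right) = - 5 \left(- 8 \left(\frac{676}{9} + 9\right)\right) = - 5 \left(\left(-8\right) \frac{757}{9}\right) = \left(-5\right) \left(- \frac{6056}{9}\right) = \frac{30280}{9} \approx 3364.4$)
$t{\left(u{\left(7 \right)} \right)} - J = -122 - \frac{30280}{9} = - \frac{31378}{9}$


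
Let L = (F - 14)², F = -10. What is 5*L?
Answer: 2880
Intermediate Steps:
L = 576 (L = (-10 - 14)² = (-24)² = 576)
5*L = 5*576 = 2880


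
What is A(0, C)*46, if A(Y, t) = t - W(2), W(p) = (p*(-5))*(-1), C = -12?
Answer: -1012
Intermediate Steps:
W(p) = 5*p (W(p) = -5*p*(-1) = 5*p)
A(Y, t) = -10 + t (A(Y, t) = t - 5*2 = t - 1*10 = t - 10 = -10 + t)
A(0, C)*46 = (-10 - 12)*46 = -22*46 = -1012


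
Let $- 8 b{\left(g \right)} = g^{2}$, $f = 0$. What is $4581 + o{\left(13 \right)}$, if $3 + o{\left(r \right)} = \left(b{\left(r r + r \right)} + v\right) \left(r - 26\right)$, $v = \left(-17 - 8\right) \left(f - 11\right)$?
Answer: $\frac{109659}{2} \approx 54830.0$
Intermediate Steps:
$b{\left(g \right)} = - \frac{g^{2}}{8}$
$v = 275$ ($v = \left(-17 - 8\right) \left(0 - 11\right) = \left(-25\right) \left(-11\right) = 275$)
$o{\left(r \right)} = -3 + \left(-26 + r\right) \left(275 - \frac{\left(r + r^{2}\right)^{2}}{8}\right)$ ($o{\left(r \right)} = -3 + \left(- \frac{\left(r r + r\right)^{2}}{8} + 275\right) \left(r - 26\right) = -3 + \left(- \frac{\left(r^{2} + r\right)^{2}}{8} + 275\right) \left(-26 + r\right) = -3 + \left(- \frac{\left(r + r^{2}\right)^{2}}{8} + 275\right) \left(-26 + r\right) = -3 + \left(275 - \frac{\left(r + r^{2}\right)^{2}}{8}\right) \left(-26 + r\right) = -3 + \left(-26 + r\right) \left(275 - \frac{\left(r + r^{2}\right)^{2}}{8}\right)$)
$4581 + o{\left(13 \right)} = 4581 + \left(-7153 + 275 \cdot 13 - \frac{13^{3} \left(1 + 13\right)^{2}}{8} + \frac{13 \cdot 13^{2} \left(1 + 13\right)^{2}}{4}\right) = 4581 + \left(-7153 + 3575 - \frac{2197 \cdot 14^{2}}{8} + \frac{13}{4} \cdot 169 \cdot 14^{2}\right) = 4581 + \left(-7153 + 3575 - \frac{2197}{8} \cdot 196 + \frac{13}{4} \cdot 169 \cdot 196\right) = 4581 + \left(-7153 + 3575 - \frac{107653}{2} + 107653\right) = 4581 + \frac{100497}{2} = \frac{109659}{2}$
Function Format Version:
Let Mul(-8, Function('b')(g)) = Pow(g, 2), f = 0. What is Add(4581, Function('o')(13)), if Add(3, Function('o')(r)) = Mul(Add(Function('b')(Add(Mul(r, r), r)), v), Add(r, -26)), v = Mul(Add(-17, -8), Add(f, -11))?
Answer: Rational(109659, 2) ≈ 54830.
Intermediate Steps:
Function('b')(g) = Mul(Rational(-1, 8), Pow(g, 2))
v = 275 (v = Mul(Add(-17, -8), Add(0, -11)) = Mul(-25, -11) = 275)
Function('o')(r) = Add(-3, Mul(Add(-26, r), Add(275, Mul(Rational(-1, 8), Pow(Add(r, Pow(r, 2)), 2))))) (Function('o')(r) = Add(-3, Mul(Add(Mul(Rational(-1, 8), Pow(Add(Mul(r, r), r), 2)), 275), Add(r, -26))) = Add(-3, Mul(Add(Mul(Rational(-1, 8), Pow(Add(Pow(r, 2), r), 2)), 275), Add(-26, r))) = Add(-3, Mul(Add(Mul(Rational(-1, 8), Pow(Add(r, Pow(r, 2)), 2)), 275), Add(-26, r))) = Add(-3, Mul(Add(275, Mul(Rational(-1, 8), Pow(Add(r, Pow(r, 2)), 2))), Add(-26, r))) = Add(-3, Mul(Add(-26, r), Add(275, Mul(Rational(-1, 8), Pow(Add(r, Pow(r, 2)), 2))))))
Add(4581, Function('o')(13)) = Add(4581, Add(-7153, Mul(275, 13), Mul(Rational(-1, 8), Pow(13, 3), Pow(Add(1, 13), 2)), Mul(Rational(13, 4), Pow(13, 2), Pow(Add(1, 13), 2)))) = Add(4581, Add(-7153, 3575, Mul(Rational(-1, 8), 2197, Pow(14, 2)), Mul(Rational(13, 4), 169, Pow(14, 2)))) = Add(4581, Add(-7153, 3575, Mul(Rational(-1, 8), 2197, 196), Mul(Rational(13, 4), 169, 196))) = Add(4581, Add(-7153, 3575, Rational(-107653, 2), 107653)) = Add(4581, Rational(100497, 2)) = Rational(109659, 2)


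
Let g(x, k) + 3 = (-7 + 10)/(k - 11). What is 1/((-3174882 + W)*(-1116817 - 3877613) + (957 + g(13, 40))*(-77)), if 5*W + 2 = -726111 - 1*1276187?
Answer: 29/517847062876227 ≈ 5.6001e-14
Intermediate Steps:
g(x, k) = -3 + 3/(-11 + k) (g(x, k) = -3 + (-7 + 10)/(k - 11) = -3 + 3/(-11 + k))
W = -400460 (W = -2/5 + (-726111 - 1*1276187)/5 = -2/5 + (-726111 - 1276187)/5 = -2/5 + (1/5)*(-2002298) = -2/5 - 2002298/5 = -400460)
1/((-3174882 + W)*(-1116817 - 3877613) + (957 + g(13, 40))*(-77)) = 1/((-3174882 - 400460)*(-1116817 - 3877613) + (957 + 3*(12 - 1*40)/(-11 + 40))*(-77)) = 1/(-3575342*(-4994430) + (957 + 3*(12 - 40)/29)*(-77)) = 1/(17856795345060 + (957 + 3*(1/29)*(-28))*(-77)) = 1/(17856795345060 + (957 - 84/29)*(-77)) = 1/(17856795345060 + (27669/29)*(-77)) = 1/(17856795345060 - 2130513/29) = 1/(517847062876227/29) = 29/517847062876227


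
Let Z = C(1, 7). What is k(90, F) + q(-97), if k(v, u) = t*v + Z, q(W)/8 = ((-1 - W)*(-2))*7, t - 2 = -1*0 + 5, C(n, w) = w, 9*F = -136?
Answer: -10115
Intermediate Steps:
F = -136/9 (F = (⅑)*(-136) = -136/9 ≈ -15.111)
t = 7 (t = 2 + (-1*0 + 5) = 2 + (0 + 5) = 2 + 5 = 7)
q(W) = 112 + 112*W (q(W) = 8*(((-1 - W)*(-2))*7) = 8*((2 + 2*W)*7) = 8*(14 + 14*W) = 112 + 112*W)
Z = 7
k(v, u) = 7 + 7*v (k(v, u) = 7*v + 7 = 7 + 7*v)
k(90, F) + q(-97) = (7 + 7*90) + (112 + 112*(-97)) = (7 + 630) + (112 - 10864) = 637 - 10752 = -10115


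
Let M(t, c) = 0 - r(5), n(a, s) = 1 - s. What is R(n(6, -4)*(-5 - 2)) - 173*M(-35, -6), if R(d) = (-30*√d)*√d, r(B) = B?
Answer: 1915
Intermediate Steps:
M(t, c) = -5 (M(t, c) = 0 - 1*5 = 0 - 5 = -5)
R(d) = -30*d
R(n(6, -4)*(-5 - 2)) - 173*M(-35, -6) = -30*(1 - 1*(-4))*(-5 - 2) - 173*(-5) = -30*(1 + 4)*(-7) + 865 = -150*(-7) + 865 = -30*(-35) + 865 = 1050 + 865 = 1915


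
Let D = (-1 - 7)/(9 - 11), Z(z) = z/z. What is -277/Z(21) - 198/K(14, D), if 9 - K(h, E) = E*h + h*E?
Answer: -28333/103 ≈ -275.08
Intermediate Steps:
Z(z) = 1
D = 4 (D = -8/(-2) = -8*(-1/2) = 4)
K(h, E) = 9 - 2*E*h (K(h, E) = 9 - (E*h + h*E) = 9 - (E*h + E*h) = 9 - 2*E*h)
-277/Z(21) - 198/K(14, D) = -277/1 - 198/(9 - 2*4*14) = -277*1 - 198/(9 - 112) = -277 - 198/(-103) = -277 - 198*(-1/103) = -277 + 198/103 = -28333/103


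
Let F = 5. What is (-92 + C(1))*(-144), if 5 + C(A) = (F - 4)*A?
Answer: 13824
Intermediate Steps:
C(A) = -5 + A (C(A) = -5 + (5 - 4)*A = -5 + 1*A = -5 + A)
(-92 + C(1))*(-144) = (-92 + (-5 + 1))*(-144) = (-92 - 4)*(-144) = -96*(-144) = 13824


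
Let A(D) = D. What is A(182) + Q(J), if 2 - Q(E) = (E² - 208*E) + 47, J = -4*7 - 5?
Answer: -7816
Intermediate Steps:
J = -33 (J = -28 - 5 = -33)
Q(E) = -45 - E² + 208*E (Q(E) = 2 - ((E² - 208*E) + 47) = 2 - (47 + E² - 208*E) = 2 + (-47 - E² + 208*E) = -45 - E² + 208*E)
A(182) + Q(J) = 182 + (-45 - 1*(-33)² + 208*(-33)) = 182 + (-45 - 1*1089 - 6864) = 182 + (-45 - 1089 - 6864) = 182 - 7998 = -7816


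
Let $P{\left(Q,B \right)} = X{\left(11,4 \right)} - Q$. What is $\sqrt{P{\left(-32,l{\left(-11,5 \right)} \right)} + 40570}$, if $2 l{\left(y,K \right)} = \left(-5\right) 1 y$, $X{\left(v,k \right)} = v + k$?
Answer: $3 \sqrt{4513} \approx 201.54$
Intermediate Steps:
$X{\left(v,k \right)} = k + v$
$l{\left(y,K \right)} = - \frac{5 y}{2}$ ($l{\left(y,K \right)} = \frac{\left(-5\right) 1 y}{2} = \frac{\left(-5\right) y}{2} = - \frac{5 y}{2}$)
$P{\left(Q,B \right)} = 15 - Q$ ($P{\left(Q,B \right)} = \left(4 + 11\right) - Q = 15 - Q$)
$\sqrt{P{\left(-32,l{\left(-11,5 \right)} \right)} + 40570} = \sqrt{\left(15 - -32\right) + 40570} = \sqrt{\left(15 + 32\right) + 40570} = \sqrt{47 + 40570} = \sqrt{40617} = 3 \sqrt{4513}$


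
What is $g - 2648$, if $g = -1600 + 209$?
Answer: $-4039$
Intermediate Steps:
$g = -1391$
$g - 2648 = -1391 - 2648 = -4039$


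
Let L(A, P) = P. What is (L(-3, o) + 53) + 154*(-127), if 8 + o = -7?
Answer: -19520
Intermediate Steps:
o = -15 (o = -8 - 7 = -15)
(L(-3, o) + 53) + 154*(-127) = (-15 + 53) + 154*(-127) = 38 - 19558 = -19520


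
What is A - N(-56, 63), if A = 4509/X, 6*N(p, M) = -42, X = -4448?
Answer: 26627/4448 ≈ 5.9863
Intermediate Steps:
N(p, M) = -7 (N(p, M) = (1/6)*(-42) = -7)
A = -4509/4448 (A = 4509/(-4448) = 4509*(-1/4448) = -4509/4448 ≈ -1.0137)
A - N(-56, 63) = -4509/4448 - 1*(-7) = -4509/4448 + 7 = 26627/4448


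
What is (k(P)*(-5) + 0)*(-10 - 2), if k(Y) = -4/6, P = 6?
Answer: -40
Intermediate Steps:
k(Y) = -⅔ (k(Y) = -4*⅙ = -⅔)
(k(P)*(-5) + 0)*(-10 - 2) = (-⅔*(-5) + 0)*(-10 - 2) = (10/3 + 0)*(-12) = (10/3)*(-12) = -40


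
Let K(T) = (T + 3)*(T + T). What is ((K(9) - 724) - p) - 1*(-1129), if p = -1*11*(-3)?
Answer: 588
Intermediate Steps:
K(T) = 2*T*(3 + T) (K(T) = (3 + T)*(2*T) = 2*T*(3 + T))
p = 33 (p = -11*(-3) = 33)
((K(9) - 724) - p) - 1*(-1129) = ((2*9*(3 + 9) - 724) - 1*33) - 1*(-1129) = ((2*9*12 - 724) - 33) + 1129 = ((216 - 724) - 33) + 1129 = (-508 - 33) + 1129 = -541 + 1129 = 588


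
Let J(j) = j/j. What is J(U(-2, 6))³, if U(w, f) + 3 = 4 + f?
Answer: 1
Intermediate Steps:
U(w, f) = 1 + f (U(w, f) = -3 + (4 + f) = 1 + f)
J(j) = 1
J(U(-2, 6))³ = 1³ = 1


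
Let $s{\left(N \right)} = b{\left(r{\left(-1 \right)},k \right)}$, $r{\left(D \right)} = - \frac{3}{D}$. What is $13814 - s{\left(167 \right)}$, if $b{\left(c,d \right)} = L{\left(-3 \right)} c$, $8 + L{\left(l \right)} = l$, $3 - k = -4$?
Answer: $13847$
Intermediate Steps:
$k = 7$ ($k = 3 - -4 = 3 + 4 = 7$)
$L{\left(l \right)} = -8 + l$
$b{\left(c,d \right)} = - 11 c$ ($b{\left(c,d \right)} = \left(-8 - 3\right) c = - 11 c$)
$s{\left(N \right)} = -33$ ($s{\left(N \right)} = - 11 \left(- \frac{3}{-1}\right) = - 11 \left(\left(-3\right) \left(-1\right)\right) = \left(-11\right) 3 = -33$)
$13814 - s{\left(167 \right)} = 13814 - -33 = 13814 + 33 = 13847$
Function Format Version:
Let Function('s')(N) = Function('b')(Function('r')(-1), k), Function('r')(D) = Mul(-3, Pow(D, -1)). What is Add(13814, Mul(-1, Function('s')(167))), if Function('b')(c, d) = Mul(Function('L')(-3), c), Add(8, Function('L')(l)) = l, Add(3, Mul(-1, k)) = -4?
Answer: 13847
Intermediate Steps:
k = 7 (k = Add(3, Mul(-1, -4)) = Add(3, 4) = 7)
Function('L')(l) = Add(-8, l)
Function('b')(c, d) = Mul(-11, c) (Function('b')(c, d) = Mul(Add(-8, -3), c) = Mul(-11, c))
Function('s')(N) = -33 (Function('s')(N) = Mul(-11, Mul(-3, Pow(-1, -1))) = Mul(-11, Mul(-3, -1)) = Mul(-11, 3) = -33)
Add(13814, Mul(-1, Function('s')(167))) = Add(13814, Mul(-1, -33)) = Add(13814, 33) = 13847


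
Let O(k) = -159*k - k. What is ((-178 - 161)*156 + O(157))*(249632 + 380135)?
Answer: -49124345068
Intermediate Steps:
O(k) = -160*k
((-178 - 161)*156 + O(157))*(249632 + 380135) = ((-178 - 161)*156 - 160*157)*(249632 + 380135) = (-339*156 - 25120)*629767 = (-52884 - 25120)*629767 = -78004*629767 = -49124345068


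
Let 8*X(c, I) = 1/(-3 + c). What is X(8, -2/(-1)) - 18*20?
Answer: -14399/40 ≈ -359.98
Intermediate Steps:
X(c, I) = 1/(8*(-3 + c))
X(8, -2/(-1)) - 18*20 = 1/(8*(-3 + 8)) - 18*20 = (⅛)/5 - 360 = (⅛)*(⅕) - 360 = 1/40 - 360 = -14399/40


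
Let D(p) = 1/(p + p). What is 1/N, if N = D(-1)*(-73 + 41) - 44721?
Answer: -1/44705 ≈ -2.2369e-5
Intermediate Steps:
D(p) = 1/(2*p)
N = -44705 (N = ((½)/(-1))*(-73 + 41) - 44721 = ((½)*(-1))*(-32) - 44721 = -½*(-32) - 44721 = 16 - 44721 = -44705)
1/N = 1/(-44705) = -1/44705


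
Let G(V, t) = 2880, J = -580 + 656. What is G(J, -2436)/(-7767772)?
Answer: -720/1941943 ≈ -0.00037076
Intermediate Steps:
J = 76
G(J, -2436)/(-7767772) = 2880/(-7767772) = 2880*(-1/7767772) = -720/1941943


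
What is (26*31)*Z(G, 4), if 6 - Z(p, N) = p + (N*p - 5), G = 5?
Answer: -11284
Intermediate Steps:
Z(p, N) = 11 - p - N*p (Z(p, N) = 6 - (p + (N*p - 5)) = 6 - (p + (-5 + N*p)) = 6 - (-5 + p + N*p) = 6 + (5 - p - N*p) = 11 - p - N*p)
(26*31)*Z(G, 4) = (26*31)*(11 - 1*5 - 1*4*5) = 806*(11 - 5 - 20) = 806*(-14) = -11284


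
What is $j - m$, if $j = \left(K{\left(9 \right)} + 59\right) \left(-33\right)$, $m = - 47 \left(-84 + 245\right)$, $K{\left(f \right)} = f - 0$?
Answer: $5323$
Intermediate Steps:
$K{\left(f \right)} = f$ ($K{\left(f \right)} = f + 0 = f$)
$m = -7567$ ($m = \left(-47\right) 161 = -7567$)
$j = -2244$ ($j = \left(9 + 59\right) \left(-33\right) = 68 \left(-33\right) = -2244$)
$j - m = -2244 - -7567 = -2244 + 7567 = 5323$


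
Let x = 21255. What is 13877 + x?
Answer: 35132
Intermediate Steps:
13877 + x = 13877 + 21255 = 35132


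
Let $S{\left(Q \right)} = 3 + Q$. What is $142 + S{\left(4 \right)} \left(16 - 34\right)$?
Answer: $16$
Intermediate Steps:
$142 + S{\left(4 \right)} \left(16 - 34\right) = 142 + \left(3 + 4\right) \left(16 - 34\right) = 142 + 7 \left(-18\right) = 142 - 126 = 16$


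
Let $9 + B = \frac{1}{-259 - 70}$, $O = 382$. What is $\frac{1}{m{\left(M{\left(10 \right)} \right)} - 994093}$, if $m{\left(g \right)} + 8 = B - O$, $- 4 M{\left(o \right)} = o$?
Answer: $- \frac{329}{327187869} \approx -1.0055 \cdot 10^{-6}$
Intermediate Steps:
$M{\left(o \right)} = - \frac{o}{4}$
$B = - \frac{2962}{329}$ ($B = -9 + \frac{1}{-259 - 70} = -9 + \frac{1}{-329} = -9 - \frac{1}{329} = - \frac{2962}{329} \approx -9.003$)
$m{\left(g \right)} = - \frac{131272}{329}$ ($m{\left(g \right)} = -8 - \frac{128640}{329} = - \frac{131272}{329}$)
$\frac{1}{m{\left(M{\left(10 \right)} \right)} - 994093} = \frac{1}{- \frac{131272}{329} - 994093} = \frac{1}{- \frac{327187869}{329}} = - \frac{329}{327187869}$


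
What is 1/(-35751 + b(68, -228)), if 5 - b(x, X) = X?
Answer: -1/35518 ≈ -2.8155e-5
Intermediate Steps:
b(x, X) = 5 - X
1/(-35751 + b(68, -228)) = 1/(-35751 + (5 - 1*(-228))) = 1/(-35751 + (5 + 228)) = 1/(-35751 + 233) = 1/(-35518) = -1/35518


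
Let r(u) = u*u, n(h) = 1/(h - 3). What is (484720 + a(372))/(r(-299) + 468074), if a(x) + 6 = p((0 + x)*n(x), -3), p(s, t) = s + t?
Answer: 59619577/68569425 ≈ 0.86948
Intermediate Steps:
n(h) = 1/(-3 + h)
r(u) = u**2
a(x) = -9 + x/(-3 + x) (a(x) = -6 + ((0 + x)/(-3 + x) - 3) = -6 + (x/(-3 + x) - 3) = -6 + (-3 + x/(-3 + x)) = -9 + x/(-3 + x))
(484720 + a(372))/(r(-299) + 468074) = (484720 + (27 - 8*372)/(-3 + 372))/((-299)**2 + 468074) = (484720 + (27 - 2976)/369)/(89401 + 468074) = (484720 + (1/369)*(-2949))/557475 = (484720 - 983/123)*(1/557475) = (59619577/123)*(1/557475) = 59619577/68569425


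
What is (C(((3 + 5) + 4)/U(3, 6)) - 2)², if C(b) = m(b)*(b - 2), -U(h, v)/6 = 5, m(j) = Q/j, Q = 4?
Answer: 484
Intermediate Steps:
m(j) = 4/j
U(h, v) = -30 (U(h, v) = -6*5 = -30)
C(b) = 4*(-2 + b)/b (C(b) = (4/b)*(b - 2) = (4/b)*(-2 + b) = 4*(-2 + b)/b)
(C(((3 + 5) + 4)/U(3, 6)) - 2)² = ((4 - 8*(-30/((3 + 5) + 4))) - 2)² = ((4 - 8*(-30/(8 + 4))) - 2)² = ((4 - 8/(12*(-1/30))) - 2)² = ((4 - 8/(-⅖)) - 2)² = ((4 - 8*(-5/2)) - 2)² = ((4 + 20) - 2)² = (24 - 2)² = 22² = 484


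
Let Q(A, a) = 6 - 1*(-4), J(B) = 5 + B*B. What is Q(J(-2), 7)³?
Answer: 1000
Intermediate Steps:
J(B) = 5 + B²
Q(A, a) = 10 (Q(A, a) = 6 + 4 = 10)
Q(J(-2), 7)³ = 10³ = 1000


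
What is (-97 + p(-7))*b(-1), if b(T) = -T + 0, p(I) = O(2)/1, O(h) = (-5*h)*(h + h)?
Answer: -137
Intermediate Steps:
O(h) = -10*h**2 (O(h) = (-5*h)*(2*h) = -10*h**2)
p(I) = -40 (p(I) = -10*2**2/1 = -10*4*1 = -40*1 = -40)
b(T) = -T
(-97 + p(-7))*b(-1) = (-97 - 40)*(-1*(-1)) = -137*1 = -137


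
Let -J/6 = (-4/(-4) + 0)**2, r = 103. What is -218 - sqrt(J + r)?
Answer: -218 - sqrt(97) ≈ -227.85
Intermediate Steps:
J = -6 (J = -6*(-4/(-4) + 0)**2 = -6*(-4*(-1/4) + 0)**2 = -6*(1 + 0)**2 = -6*1**2 = -6*1 = -6)
-218 - sqrt(J + r) = -218 - sqrt(-6 + 103) = -218 - sqrt(97)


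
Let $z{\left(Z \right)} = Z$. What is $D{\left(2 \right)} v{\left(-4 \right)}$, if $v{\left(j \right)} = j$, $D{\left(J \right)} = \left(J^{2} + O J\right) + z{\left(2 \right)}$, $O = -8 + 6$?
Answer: $-8$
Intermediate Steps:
$O = -2$
$D{\left(J \right)} = 2 + J^{2} - 2 J$ ($D{\left(J \right)} = \left(J^{2} - 2 J\right) + 2 = 2 + J^{2} - 2 J$)
$D{\left(2 \right)} v{\left(-4 \right)} = \left(2 + 2^{2} - 4\right) \left(-4\right) = \left(2 + 4 - 4\right) \left(-4\right) = 2 \left(-4\right) = -8$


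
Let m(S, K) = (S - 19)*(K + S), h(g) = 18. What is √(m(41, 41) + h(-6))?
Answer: √1822 ≈ 42.685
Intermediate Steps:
m(S, K) = (-19 + S)*(K + S)
√(m(41, 41) + h(-6)) = √((41² - 19*41 - 19*41 + 41*41) + 18) = √((1681 - 779 - 779 + 1681) + 18) = √(1804 + 18) = √1822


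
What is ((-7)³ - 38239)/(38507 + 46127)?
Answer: -19291/42317 ≈ -0.45587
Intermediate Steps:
((-7)³ - 38239)/(38507 + 46127) = (-343 - 38239)/84634 = -38582*1/84634 = -19291/42317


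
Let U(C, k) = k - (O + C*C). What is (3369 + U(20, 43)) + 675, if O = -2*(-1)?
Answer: 3685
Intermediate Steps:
O = 2
U(C, k) = -2 + k - C² (U(C, k) = k - (2 + C*C) = k - (2 + C²) = k + (-2 - C²) = -2 + k - C²)
(3369 + U(20, 43)) + 675 = (3369 + (-2 + 43 - 1*20²)) + 675 = (3369 + (-2 + 43 - 1*400)) + 675 = (3369 + (-2 + 43 - 400)) + 675 = (3369 - 359) + 675 = 3010 + 675 = 3685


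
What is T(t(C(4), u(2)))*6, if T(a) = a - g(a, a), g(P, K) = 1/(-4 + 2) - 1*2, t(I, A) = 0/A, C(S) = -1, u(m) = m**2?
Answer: 15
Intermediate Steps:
t(I, A) = 0
g(P, K) = -5/2 (g(P, K) = 1/(-2) - 2 = -1/2 - 2 = -5/2)
T(a) = 5/2 + a (T(a) = a - 1*(-5/2) = a + 5/2 = 5/2 + a)
T(t(C(4), u(2)))*6 = (5/2 + 0)*6 = (5/2)*6 = 15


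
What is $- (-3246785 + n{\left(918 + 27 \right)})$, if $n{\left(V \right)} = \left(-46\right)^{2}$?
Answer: $3244669$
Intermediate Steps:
$n{\left(V \right)} = 2116$
$- (-3246785 + n{\left(918 + 27 \right)}) = - (-3246785 + 2116) = \left(-1\right) \left(-3244669\right) = 3244669$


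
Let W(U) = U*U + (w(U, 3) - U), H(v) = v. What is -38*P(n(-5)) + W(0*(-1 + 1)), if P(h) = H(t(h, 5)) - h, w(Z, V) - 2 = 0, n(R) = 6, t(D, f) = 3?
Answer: 116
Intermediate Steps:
w(Z, V) = 2 (w(Z, V) = 2 + 0 = 2)
P(h) = 3 - h
W(U) = 2 + U**2 - U (W(U) = U*U + (2 - U) = U**2 + (2 - U) = 2 + U**2 - U)
-38*P(n(-5)) + W(0*(-1 + 1)) = -38*(3 - 1*6) + (2 + (0*(-1 + 1))**2 - 0*(-1 + 1)) = -38*(3 - 6) + (2 + (0*0)**2 - 0*0) = -38*(-3) + (2 + 0**2 - 1*0) = 114 + (2 + 0 + 0) = 114 + 2 = 116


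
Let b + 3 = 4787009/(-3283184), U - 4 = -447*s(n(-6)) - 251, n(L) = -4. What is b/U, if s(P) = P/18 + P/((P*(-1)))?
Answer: -43909683/2948299232 ≈ -0.014893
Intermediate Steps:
s(P) = -1 + P/18 (s(P) = P*(1/18) + P/((-P)) = P/18 + P*(-1/P) = P/18 - 1 = -1 + P/18)
U = 898/3 (U = 4 + (-447*(-1 + (1/18)*(-4)) - 251) = 4 + (-447*(-1 - 2/9) - 251) = 4 + (-447*(-11/9) - 251) = 4 + (1639/3 - 251) = 4 + 886/3 = 898/3 ≈ 299.33)
b = -14636561/3283184 (b = -3 + 4787009/(-3283184) = -3 + 4787009*(-1/3283184) = -3 - 4787009/3283184 = -14636561/3283184 ≈ -4.4580)
b/U = -14636561/(3283184*898/3) = -14636561/3283184*3/898 = -43909683/2948299232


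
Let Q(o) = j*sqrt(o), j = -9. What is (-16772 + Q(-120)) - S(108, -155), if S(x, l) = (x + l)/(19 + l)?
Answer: -2281039/136 - 18*I*sqrt(30) ≈ -16772.0 - 98.59*I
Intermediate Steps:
Q(o) = -9*sqrt(o)
S(x, l) = (l + x)/(19 + l)
(-16772 + Q(-120)) - S(108, -155) = (-16772 - 18*I*sqrt(30)) - (-155 + 108)/(19 - 155) = (-16772 - 18*I*sqrt(30)) - (-47)/(-136) = (-16772 - 18*I*sqrt(30)) - (-1)*(-47)/136 = (-16772 - 18*I*sqrt(30)) - 1*47/136 = (-16772 - 18*I*sqrt(30)) - 47/136 = -2281039/136 - 18*I*sqrt(30)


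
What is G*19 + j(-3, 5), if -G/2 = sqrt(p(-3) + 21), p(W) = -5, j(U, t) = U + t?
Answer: -150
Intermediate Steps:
G = -8 (G = -2*sqrt(-5 + 21) = -2*sqrt(16) = -2*4 = -8)
G*19 + j(-3, 5) = -8*19 + (-3 + 5) = -152 + 2 = -150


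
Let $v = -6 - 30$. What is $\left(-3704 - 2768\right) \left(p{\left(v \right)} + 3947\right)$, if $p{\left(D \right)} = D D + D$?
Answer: $-33699704$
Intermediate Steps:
$v = -36$
$p{\left(D \right)} = D + D^{2}$ ($p{\left(D \right)} = D^{2} + D = D + D^{2}$)
$\left(-3704 - 2768\right) \left(p{\left(v \right)} + 3947\right) = \left(-3704 - 2768\right) \left(- 36 \left(1 - 36\right) + 3947\right) = - 6472 \left(\left(-36\right) \left(-35\right) + 3947\right) = - 6472 \left(1260 + 3947\right) = \left(-6472\right) 5207 = -33699704$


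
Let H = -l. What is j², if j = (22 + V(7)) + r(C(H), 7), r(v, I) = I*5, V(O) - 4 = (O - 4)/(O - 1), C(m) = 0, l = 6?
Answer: 15129/4 ≈ 3782.3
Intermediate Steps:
H = -6 (H = -1*6 = -6)
V(O) = 4 + (-4 + O)/(-1 + O) (V(O) = 4 + (O - 4)/(O - 1) = 4 + (-4 + O)/(-1 + O))
r(v, I) = 5*I
j = 123/2 (j = (22 + (-8 + 5*7)/(-1 + 7)) + 5*7 = (22 + (-8 + 35)/6) + 35 = (22 + (⅙)*27) + 35 = (22 + 9/2) + 35 = 53/2 + 35 = 123/2 ≈ 61.500)
j² = (123/2)² = 15129/4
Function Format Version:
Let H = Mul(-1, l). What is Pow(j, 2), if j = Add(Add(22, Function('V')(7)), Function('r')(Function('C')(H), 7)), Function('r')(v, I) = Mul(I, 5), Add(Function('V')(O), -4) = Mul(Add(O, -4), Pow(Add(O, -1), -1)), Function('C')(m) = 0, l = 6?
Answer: Rational(15129, 4) ≈ 3782.3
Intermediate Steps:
H = -6 (H = Mul(-1, 6) = -6)
Function('V')(O) = Add(4, Mul(Pow(Add(-1, O), -1), Add(-4, O))) (Function('V')(O) = Add(4, Mul(Add(O, -4), Pow(Add(O, -1), -1))) = Add(4, Mul(Add(-4, O), Pow(Add(-1, O), -1))) = Add(4, Mul(Pow(Add(-1, O), -1), Add(-4, O))))
Function('r')(v, I) = Mul(5, I)
j = Rational(123, 2) (j = Add(Add(22, Mul(Pow(Add(-1, 7), -1), Add(-8, Mul(5, 7)))), Mul(5, 7)) = Add(Add(22, Mul(Pow(6, -1), Add(-8, 35))), 35) = Add(Add(22, Mul(Rational(1, 6), 27)), 35) = Add(Add(22, Rational(9, 2)), 35) = Add(Rational(53, 2), 35) = Rational(123, 2) ≈ 61.500)
Pow(j, 2) = Pow(Rational(123, 2), 2) = Rational(15129, 4)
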